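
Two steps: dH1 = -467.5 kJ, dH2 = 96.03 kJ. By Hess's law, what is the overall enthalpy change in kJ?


Hess's law: enthalpy is a state function, so add the step enthalpies.
dH_total = dH1 + dH2 = -467.5 + (96.03)
dH_total = -371.47 kJ:

-371.47 kJ


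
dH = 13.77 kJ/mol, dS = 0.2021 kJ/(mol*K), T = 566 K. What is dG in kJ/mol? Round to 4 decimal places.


Gibbs: dG = dH - T*dS (consistent units, dS already in kJ/(mol*K)).
T*dS = 566 * 0.2021 = 114.3886
dG = 13.77 - (114.3886)
dG = -100.6186 kJ/mol, rounded to 4 dp:

-100.6186 kJ/mol


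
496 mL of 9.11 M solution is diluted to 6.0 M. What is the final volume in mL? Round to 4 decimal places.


Dilution: M1*V1 = M2*V2, solve for V2.
V2 = M1*V1 / M2
V2 = 9.11 * 496 / 6.0
V2 = 4518.56 / 6.0
V2 = 753.09333333 mL, rounded to 4 dp:

753.0933 mL


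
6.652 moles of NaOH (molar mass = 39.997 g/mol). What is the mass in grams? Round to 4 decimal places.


mass = n * M
mass = 6.652 * 39.997
mass = 266.060044 g, rounded to 4 dp:

266.0600 g


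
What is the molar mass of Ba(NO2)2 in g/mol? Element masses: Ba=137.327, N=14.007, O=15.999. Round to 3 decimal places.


M = sum(count * atomic_mass) over atoms.
M = 1*137.327 + 2*14.007 + 4*15.999
M = 137.327 + 28.014 + 63.996
M = 229.337 g/mol, rounded to 3 dp:

229.337 g/mol


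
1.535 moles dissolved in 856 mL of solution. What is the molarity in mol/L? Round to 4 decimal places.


Convert volume to liters: V_L = V_mL / 1000.
V_L = 856 / 1000 = 0.856 L
M = n / V_L = 1.535 / 0.856
M = 1.7932243 mol/L, rounded to 4 dp:

1.7932 mol/L


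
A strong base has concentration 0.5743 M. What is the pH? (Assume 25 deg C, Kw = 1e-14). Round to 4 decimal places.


A strong base dissociates completely, so [OH-] equals the given concentration.
pOH = -log10([OH-]) = -log10(0.5743) = 0.240861
pH = 14 - pOH = 14 - 0.240861
pH = 13.759139, rounded to 4 dp:

13.7591


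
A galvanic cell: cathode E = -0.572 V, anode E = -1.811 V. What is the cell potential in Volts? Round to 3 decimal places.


Standard cell potential: E_cell = E_cathode - E_anode.
E_cell = -0.572 - (-1.811)
E_cell = 1.239 V, rounded to 3 dp:

1.239 V


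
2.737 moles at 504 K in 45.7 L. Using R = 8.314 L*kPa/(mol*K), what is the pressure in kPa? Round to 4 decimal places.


PV = nRT, solve for P = nRT / V.
nRT = 2.737 * 8.314 * 504 = 11468.7307
P = 11468.7307 / 45.7
P = 250.9569081 kPa, rounded to 4 dp:

250.9569 kPa


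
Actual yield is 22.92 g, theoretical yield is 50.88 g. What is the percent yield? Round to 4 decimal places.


% yield = 100 * actual / theoretical
% yield = 100 * 22.92 / 50.88
% yield = 45.04716981 %, rounded to 4 dp:

45.0472 %


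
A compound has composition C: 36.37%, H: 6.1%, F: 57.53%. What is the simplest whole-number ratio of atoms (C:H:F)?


Assume 100 g of compound, divide each mass% by atomic mass to get moles, then normalize by the smallest to get a raw atom ratio.
Moles per 100 g: C: 36.37/12.011 = 3.0281, H: 6.1/1.008 = 6.0516, F: 57.53/18.998 = 3.0282
Raw ratio (divide by min = 3.0281): C: 1.0, H: 1.999, F: 1.0
Multiply by 1 to clear fractions: C: 1.0 ~= 1, H: 1.999 ~= 2, F: 1.0 ~= 1
Reduce by GCD to get the simplest whole-number ratio:

1:2:1


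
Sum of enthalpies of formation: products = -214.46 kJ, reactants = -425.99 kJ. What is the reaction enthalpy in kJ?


dH_rxn = sum(dH_f products) - sum(dH_f reactants)
dH_rxn = -214.46 - (-425.99)
dH_rxn = 211.53 kJ:

211.53 kJ


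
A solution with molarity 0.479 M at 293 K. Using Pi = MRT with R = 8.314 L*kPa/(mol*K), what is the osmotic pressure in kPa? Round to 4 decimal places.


Osmotic pressure (van't Hoff): Pi = M*R*T.
RT = 8.314 * 293 = 2436.002
Pi = 0.479 * 2436.002
Pi = 1166.844958 kPa, rounded to 4 dp:

1166.8450 kPa


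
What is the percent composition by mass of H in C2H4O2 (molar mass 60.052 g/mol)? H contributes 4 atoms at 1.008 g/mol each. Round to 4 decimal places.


pct = 100 * (n_elem * M_elem) / M_total
mass_contribution = 4 * 1.008 = 4.032 g/mol
pct = 100 * 4.032 / 60.052
pct = 6.71418104 %, rounded to 4 dp:

6.7142 %


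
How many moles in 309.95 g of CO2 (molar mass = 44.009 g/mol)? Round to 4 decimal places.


n = mass / M
n = 309.95 / 44.009
n = 7.04287759 mol, rounded to 4 dp:

7.0429 mol


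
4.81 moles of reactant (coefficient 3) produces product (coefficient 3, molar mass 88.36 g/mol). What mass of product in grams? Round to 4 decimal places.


Use the coefficient ratio to convert reactant moles to product moles, then multiply by the product's molar mass.
moles_P = moles_R * (coeff_P / coeff_R) = 4.81 * (3/3) = 4.81
mass_P = moles_P * M_P = 4.81 * 88.36
mass_P = 425.0116 g, rounded to 4 dp:

425.0116 g


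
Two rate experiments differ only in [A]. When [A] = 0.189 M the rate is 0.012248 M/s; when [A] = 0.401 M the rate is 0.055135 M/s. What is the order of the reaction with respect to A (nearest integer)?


Rate is proportional to [A]^n, so rate2/rate1 = ([A]2/[A]1)^n. Take logs to solve for n.
rate2/rate1 = 0.055135 / 0.012248 = 4.5016
[A]2/[A]1 = 0.401 / 0.189 = 2.1217
n = ln(4.5016) / ln(2.1217) = 2.0
Nearest integer order:

2


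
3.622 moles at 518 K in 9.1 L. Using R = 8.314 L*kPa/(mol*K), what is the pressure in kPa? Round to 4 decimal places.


PV = nRT, solve for P = nRT / V.
nRT = 3.622 * 8.314 * 518 = 15598.6935
P = 15598.6935 / 9.1
P = 1714.14214286 kPa, rounded to 4 dp:

1714.1421 kPa


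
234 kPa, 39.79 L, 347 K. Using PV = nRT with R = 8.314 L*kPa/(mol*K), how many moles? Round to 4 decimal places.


PV = nRT, solve for n = PV / (RT).
PV = 234 * 39.79 = 9310.86
RT = 8.314 * 347 = 2884.958
n = 9310.86 / 2884.958
n = 3.22738147 mol, rounded to 4 dp:

3.2274 mol


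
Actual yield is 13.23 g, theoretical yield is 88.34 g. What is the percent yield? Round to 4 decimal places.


% yield = 100 * actual / theoretical
% yield = 100 * 13.23 / 88.34
% yield = 14.97622821 %, rounded to 4 dp:

14.9762 %


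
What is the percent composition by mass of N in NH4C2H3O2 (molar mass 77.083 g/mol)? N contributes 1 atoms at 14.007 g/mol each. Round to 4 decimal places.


pct = 100 * (n_elem * M_elem) / M_total
mass_contribution = 1 * 14.007 = 14.007 g/mol
pct = 100 * 14.007 / 77.083
pct = 18.17132182 %, rounded to 4 dp:

18.1713 %


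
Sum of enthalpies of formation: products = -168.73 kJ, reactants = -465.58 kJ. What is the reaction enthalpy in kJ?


dH_rxn = sum(dH_f products) - sum(dH_f reactants)
dH_rxn = -168.73 - (-465.58)
dH_rxn = 296.85 kJ:

296.85 kJ


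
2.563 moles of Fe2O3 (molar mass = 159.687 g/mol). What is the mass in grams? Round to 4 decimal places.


mass = n * M
mass = 2.563 * 159.687
mass = 409.277781 g, rounded to 4 dp:

409.2778 g


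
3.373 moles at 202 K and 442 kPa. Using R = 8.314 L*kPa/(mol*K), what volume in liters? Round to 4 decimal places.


PV = nRT, solve for V = nRT / P.
nRT = 3.373 * 8.314 * 202 = 5664.7106
V = 5664.7106 / 442
V = 12.81608733 L, rounded to 4 dp:

12.8161 L


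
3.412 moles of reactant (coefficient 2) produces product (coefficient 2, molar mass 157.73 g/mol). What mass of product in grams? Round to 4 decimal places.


Use the coefficient ratio to convert reactant moles to product moles, then multiply by the product's molar mass.
moles_P = moles_R * (coeff_P / coeff_R) = 3.412 * (2/2) = 3.412
mass_P = moles_P * M_P = 3.412 * 157.73
mass_P = 538.17476 g, rounded to 4 dp:

538.1748 g


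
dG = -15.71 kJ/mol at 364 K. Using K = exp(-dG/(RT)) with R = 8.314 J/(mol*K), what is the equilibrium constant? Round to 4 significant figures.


dG is in kJ/mol; multiply by 1000 to match R in J/(mol*K).
RT = 8.314 * 364 = 3026.296 J/mol
exponent = -dG*1000 / (RT) = -(-15.71*1000) / 3026.296 = 5.19116438
K = exp(5.19116438)
K = 179.67764, rounded to 4 significant figures:

179.7


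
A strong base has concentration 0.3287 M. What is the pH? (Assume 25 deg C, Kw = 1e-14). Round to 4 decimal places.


A strong base dissociates completely, so [OH-] equals the given concentration.
pOH = -log10([OH-]) = -log10(0.3287) = 0.4832
pH = 14 - pOH = 14 - 0.4832
pH = 13.5168, rounded to 4 dp:

13.5168


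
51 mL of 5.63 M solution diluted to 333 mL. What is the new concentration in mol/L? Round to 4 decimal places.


Dilution: M1*V1 = M2*V2, solve for M2.
M2 = M1*V1 / V2
M2 = 5.63 * 51 / 333
M2 = 287.13 / 333
M2 = 0.86225225 mol/L, rounded to 4 dp:

0.8623 mol/L


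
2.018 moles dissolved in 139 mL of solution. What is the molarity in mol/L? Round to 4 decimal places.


Convert volume to liters: V_L = V_mL / 1000.
V_L = 139 / 1000 = 0.139 L
M = n / V_L = 2.018 / 0.139
M = 14.51798561 mol/L, rounded to 4 dp:

14.5180 mol/L


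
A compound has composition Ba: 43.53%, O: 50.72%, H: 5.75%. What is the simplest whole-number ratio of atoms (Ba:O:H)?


Assume 100 g of compound, divide each mass% by atomic mass to get moles, then normalize by the smallest to get a raw atom ratio.
Moles per 100 g: Ba: 43.53/137.327 = 0.317, O: 50.72/15.999 = 3.1702, H: 5.75/1.008 = 5.7044
Raw ratio (divide by min = 0.317): Ba: 1.0, O: 10.001, H: 17.996
Multiply by 1 to clear fractions: Ba: 1.0 ~= 1, O: 10.001 ~= 10, H: 17.996 ~= 18
Reduce by GCD to get the simplest whole-number ratio:

1:10:18


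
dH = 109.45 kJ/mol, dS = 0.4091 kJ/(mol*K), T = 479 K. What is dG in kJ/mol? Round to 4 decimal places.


Gibbs: dG = dH - T*dS (consistent units, dS already in kJ/(mol*K)).
T*dS = 479 * 0.4091 = 195.9589
dG = 109.45 - (195.9589)
dG = -86.5089 kJ/mol, rounded to 4 dp:

-86.5089 kJ/mol


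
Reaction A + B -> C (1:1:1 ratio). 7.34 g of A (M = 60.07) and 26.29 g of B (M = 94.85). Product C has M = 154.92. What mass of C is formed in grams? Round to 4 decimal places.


Find moles of each reactant; the smaller value is the limiting reagent in a 1:1:1 reaction, so moles_C equals moles of the limiter.
n_A = mass_A / M_A = 7.34 / 60.07 = 0.122191 mol
n_B = mass_B / M_B = 26.29 / 94.85 = 0.277174 mol
Limiting reagent: A (smaller), n_limiting = 0.122191 mol
mass_C = n_limiting * M_C = 0.122191 * 154.92
mass_C = 18.92982972 g, rounded to 4 dp:

18.9298 g


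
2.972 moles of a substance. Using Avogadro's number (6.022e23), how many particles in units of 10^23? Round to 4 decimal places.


N = n * NA, then divide by 1e23 for the requested units.
N / 1e23 = n * 6.022
N / 1e23 = 2.972 * 6.022
N / 1e23 = 17.897384, rounded to 4 dp:

17.8974


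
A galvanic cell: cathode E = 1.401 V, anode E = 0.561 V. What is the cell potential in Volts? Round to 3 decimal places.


Standard cell potential: E_cell = E_cathode - E_anode.
E_cell = 1.401 - (0.561)
E_cell = 0.84 V, rounded to 3 dp:

0.840 V


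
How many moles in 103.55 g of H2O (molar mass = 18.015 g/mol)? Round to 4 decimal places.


n = mass / M
n = 103.55 / 18.015
n = 5.74798779 mol, rounded to 4 dp:

5.7480 mol


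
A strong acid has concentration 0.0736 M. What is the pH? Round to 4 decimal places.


A strong acid dissociates completely, so [H+] equals the given concentration.
pH = -log10([H+]) = -log10(0.0736)
pH = 1.13312219, rounded to 4 dp:

1.1331


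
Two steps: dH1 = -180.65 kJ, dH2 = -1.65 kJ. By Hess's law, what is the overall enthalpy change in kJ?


Hess's law: enthalpy is a state function, so add the step enthalpies.
dH_total = dH1 + dH2 = -180.65 + (-1.65)
dH_total = -182.3 kJ:

-182.30 kJ


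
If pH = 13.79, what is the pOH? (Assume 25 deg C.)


At 25 deg C, pH + pOH = 14.
pOH = 14 - pH = 14 - 13.79
pOH = 0.21:

0.21


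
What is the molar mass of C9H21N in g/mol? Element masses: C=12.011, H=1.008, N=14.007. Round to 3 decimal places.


M = sum(count * atomic_mass) over atoms.
M = 9*12.011 + 21*1.008 + 1*14.007
M = 108.099 + 21.168 + 14.007
M = 143.274 g/mol, rounded to 3 dp:

143.274 g/mol


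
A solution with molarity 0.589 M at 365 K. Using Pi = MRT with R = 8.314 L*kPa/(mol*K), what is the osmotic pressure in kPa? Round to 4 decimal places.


Osmotic pressure (van't Hoff): Pi = M*R*T.
RT = 8.314 * 365 = 3034.61
Pi = 0.589 * 3034.61
Pi = 1787.38529 kPa, rounded to 4 dp:

1787.3853 kPa


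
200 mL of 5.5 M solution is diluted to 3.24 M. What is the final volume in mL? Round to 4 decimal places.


Dilution: M1*V1 = M2*V2, solve for V2.
V2 = M1*V1 / M2
V2 = 5.5 * 200 / 3.24
V2 = 1100.0 / 3.24
V2 = 339.50617284 mL, rounded to 4 dp:

339.5062 mL


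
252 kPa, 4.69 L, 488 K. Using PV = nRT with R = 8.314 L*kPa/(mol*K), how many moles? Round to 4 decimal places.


PV = nRT, solve for n = PV / (RT).
PV = 252 * 4.69 = 1181.88
RT = 8.314 * 488 = 4057.232
n = 1181.88 / 4057.232
n = 0.29130205 mol, rounded to 4 dp:

0.2913 mol


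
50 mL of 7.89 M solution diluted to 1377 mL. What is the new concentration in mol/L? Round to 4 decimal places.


Dilution: M1*V1 = M2*V2, solve for M2.
M2 = M1*V1 / V2
M2 = 7.89 * 50 / 1377
M2 = 394.5 / 1377
M2 = 0.28649237 mol/L, rounded to 4 dp:

0.2865 mol/L


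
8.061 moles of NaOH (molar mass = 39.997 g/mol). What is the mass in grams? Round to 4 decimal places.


mass = n * M
mass = 8.061 * 39.997
mass = 322.415817 g, rounded to 4 dp:

322.4158 g


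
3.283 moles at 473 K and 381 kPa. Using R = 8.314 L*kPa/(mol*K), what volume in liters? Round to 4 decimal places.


PV = nRT, solve for V = nRT / P.
nRT = 3.283 * 8.314 * 473 = 12910.4697
V = 12910.4697 / 381
V = 33.88574724 L, rounded to 4 dp:

33.8857 L


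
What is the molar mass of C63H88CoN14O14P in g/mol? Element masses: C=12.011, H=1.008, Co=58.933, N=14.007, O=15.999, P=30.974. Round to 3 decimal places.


M = sum(count * atomic_mass) over atoms.
M = 63*12.011 + 88*1.008 + 1*58.933 + 14*14.007 + 14*15.999 + 1*30.974
M = 756.693 + 88.704 + 58.933 + 196.098 + 223.986 + 30.974
M = 1355.388 g/mol, rounded to 3 dp:

1355.388 g/mol


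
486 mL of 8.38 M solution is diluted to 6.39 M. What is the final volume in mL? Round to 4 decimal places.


Dilution: M1*V1 = M2*V2, solve for V2.
V2 = M1*V1 / M2
V2 = 8.38 * 486 / 6.39
V2 = 4072.68 / 6.39
V2 = 637.35211268 mL, rounded to 4 dp:

637.3521 mL


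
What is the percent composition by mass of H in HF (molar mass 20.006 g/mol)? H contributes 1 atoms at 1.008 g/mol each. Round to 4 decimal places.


pct = 100 * (n_elem * M_elem) / M_total
mass_contribution = 1 * 1.008 = 1.008 g/mol
pct = 100 * 1.008 / 20.006
pct = 5.03848845 %, rounded to 4 dp:

5.0385 %


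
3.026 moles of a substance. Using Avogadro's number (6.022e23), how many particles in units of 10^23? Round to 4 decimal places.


N = n * NA, then divide by 1e23 for the requested units.
N / 1e23 = n * 6.022
N / 1e23 = 3.026 * 6.022
N / 1e23 = 18.222572, rounded to 4 dp:

18.2226


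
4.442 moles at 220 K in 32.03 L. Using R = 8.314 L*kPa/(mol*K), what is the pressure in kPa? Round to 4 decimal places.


PV = nRT, solve for P = nRT / V.
nRT = 4.442 * 8.314 * 220 = 8124.7734
P = 8124.7734 / 32.03
P = 253.66136122 kPa, rounded to 4 dp:

253.6614 kPa


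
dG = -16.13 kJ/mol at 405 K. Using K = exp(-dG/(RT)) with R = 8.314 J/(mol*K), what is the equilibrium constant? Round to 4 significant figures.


dG is in kJ/mol; multiply by 1000 to match R in J/(mol*K).
RT = 8.314 * 405 = 3367.17 J/mol
exponent = -dG*1000 / (RT) = -(-16.13*1000) / 3367.17 = 4.79037292
K = exp(4.79037292)
K = 120.34624, rounded to 4 significant figures:

120.3


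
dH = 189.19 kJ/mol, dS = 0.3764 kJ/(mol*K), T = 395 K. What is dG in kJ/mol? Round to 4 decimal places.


Gibbs: dG = dH - T*dS (consistent units, dS already in kJ/(mol*K)).
T*dS = 395 * 0.3764 = 148.678
dG = 189.19 - (148.678)
dG = 40.512 kJ/mol, rounded to 4 dp:

40.5120 kJ/mol


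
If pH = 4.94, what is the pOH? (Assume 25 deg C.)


At 25 deg C, pH + pOH = 14.
pOH = 14 - pH = 14 - 4.94
pOH = 9.06:

9.06


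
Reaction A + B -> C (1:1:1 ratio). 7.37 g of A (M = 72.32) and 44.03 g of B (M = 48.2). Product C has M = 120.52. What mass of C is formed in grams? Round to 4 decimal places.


Find moles of each reactant; the smaller value is the limiting reagent in a 1:1:1 reaction, so moles_C equals moles of the limiter.
n_A = mass_A / M_A = 7.37 / 72.32 = 0.101908 mol
n_B = mass_B / M_B = 44.03 / 48.2 = 0.913485 mol
Limiting reagent: A (smaller), n_limiting = 0.101908 mol
mass_C = n_limiting * M_C = 0.101908 * 120.52
mass_C = 12.28195216 g, rounded to 4 dp:

12.2820 g


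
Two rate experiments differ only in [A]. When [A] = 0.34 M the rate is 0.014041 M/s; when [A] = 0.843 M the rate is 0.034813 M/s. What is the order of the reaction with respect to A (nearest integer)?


Rate is proportional to [A]^n, so rate2/rate1 = ([A]2/[A]1)^n. Take logs to solve for n.
rate2/rate1 = 0.034813 / 0.014041 = 2.4794
[A]2/[A]1 = 0.843 / 0.34 = 2.4794
n = ln(2.4794) / ln(2.4794) = 1.0
Nearest integer order:

1


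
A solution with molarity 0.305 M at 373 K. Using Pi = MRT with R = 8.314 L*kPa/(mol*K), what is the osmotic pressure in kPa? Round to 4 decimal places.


Osmotic pressure (van't Hoff): Pi = M*R*T.
RT = 8.314 * 373 = 3101.122
Pi = 0.305 * 3101.122
Pi = 945.84221 kPa, rounded to 4 dp:

945.8422 kPa


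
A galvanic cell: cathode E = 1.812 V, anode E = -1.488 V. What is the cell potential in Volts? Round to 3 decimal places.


Standard cell potential: E_cell = E_cathode - E_anode.
E_cell = 1.812 - (-1.488)
E_cell = 3.3 V, rounded to 3 dp:

3.300 V


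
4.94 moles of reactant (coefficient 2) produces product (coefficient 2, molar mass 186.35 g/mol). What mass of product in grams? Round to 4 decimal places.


Use the coefficient ratio to convert reactant moles to product moles, then multiply by the product's molar mass.
moles_P = moles_R * (coeff_P / coeff_R) = 4.94 * (2/2) = 4.94
mass_P = moles_P * M_P = 4.94 * 186.35
mass_P = 920.569 g, rounded to 4 dp:

920.5690 g


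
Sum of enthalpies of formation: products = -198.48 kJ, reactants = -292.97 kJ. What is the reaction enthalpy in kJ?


dH_rxn = sum(dH_f products) - sum(dH_f reactants)
dH_rxn = -198.48 - (-292.97)
dH_rxn = 94.49 kJ:

94.49 kJ


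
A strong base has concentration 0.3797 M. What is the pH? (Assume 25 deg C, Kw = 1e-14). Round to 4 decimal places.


A strong base dissociates completely, so [OH-] equals the given concentration.
pOH = -log10([OH-]) = -log10(0.3797) = 0.420559
pH = 14 - pOH = 14 - 0.420559
pH = 13.579441, rounded to 4 dp:

13.5794


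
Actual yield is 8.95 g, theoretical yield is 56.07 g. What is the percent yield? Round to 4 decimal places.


% yield = 100 * actual / theoretical
% yield = 100 * 8.95 / 56.07
% yield = 15.96219012 %, rounded to 4 dp:

15.9622 %


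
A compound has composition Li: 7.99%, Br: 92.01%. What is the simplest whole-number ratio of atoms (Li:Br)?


Assume 100 g of compound, divide each mass% by atomic mass to get moles, then normalize by the smallest to get a raw atom ratio.
Moles per 100 g: Li: 7.99/6.941 = 1.1511, Br: 92.01/79.904 = 1.1515
Raw ratio (divide by min = 1.1511): Li: 1.0, Br: 1.0
Multiply by 1 to clear fractions: Li: 1.0 ~= 1, Br: 1.0 ~= 1
Reduce by GCD to get the simplest whole-number ratio:

1:1


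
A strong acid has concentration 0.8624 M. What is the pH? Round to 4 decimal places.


A strong acid dissociates completely, so [H+] equals the given concentration.
pH = -log10([H+]) = -log10(0.8624)
pH = 0.06429125, rounded to 4 dp:

0.0643


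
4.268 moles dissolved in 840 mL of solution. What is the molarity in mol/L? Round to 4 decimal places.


Convert volume to liters: V_L = V_mL / 1000.
V_L = 840 / 1000 = 0.84 L
M = n / V_L = 4.268 / 0.84
M = 5.08095238 mol/L, rounded to 4 dp:

5.0810 mol/L


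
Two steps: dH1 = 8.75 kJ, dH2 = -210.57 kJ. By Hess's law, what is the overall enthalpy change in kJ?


Hess's law: enthalpy is a state function, so add the step enthalpies.
dH_total = dH1 + dH2 = 8.75 + (-210.57)
dH_total = -201.82 kJ:

-201.82 kJ


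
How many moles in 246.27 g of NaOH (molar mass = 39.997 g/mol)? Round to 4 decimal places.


n = mass / M
n = 246.27 / 39.997
n = 6.15721179 mol, rounded to 4 dp:

6.1572 mol


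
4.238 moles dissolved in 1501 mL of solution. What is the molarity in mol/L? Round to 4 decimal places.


Convert volume to liters: V_L = V_mL / 1000.
V_L = 1501 / 1000 = 1.501 L
M = n / V_L = 4.238 / 1.501
M = 2.82345103 mol/L, rounded to 4 dp:

2.8235 mol/L


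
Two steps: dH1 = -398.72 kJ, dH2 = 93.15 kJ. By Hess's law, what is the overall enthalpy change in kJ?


Hess's law: enthalpy is a state function, so add the step enthalpies.
dH_total = dH1 + dH2 = -398.72 + (93.15)
dH_total = -305.57 kJ:

-305.57 kJ


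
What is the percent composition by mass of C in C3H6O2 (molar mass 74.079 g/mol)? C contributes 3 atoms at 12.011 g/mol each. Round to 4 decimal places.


pct = 100 * (n_elem * M_elem) / M_total
mass_contribution = 3 * 12.011 = 36.033 g/mol
pct = 100 * 36.033 / 74.079
pct = 48.64131535 %, rounded to 4 dp:

48.6413 %


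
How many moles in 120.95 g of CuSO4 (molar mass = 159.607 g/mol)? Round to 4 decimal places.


n = mass / M
n = 120.95 / 159.607
n = 0.75779884 mol, rounded to 4 dp:

0.7578 mol


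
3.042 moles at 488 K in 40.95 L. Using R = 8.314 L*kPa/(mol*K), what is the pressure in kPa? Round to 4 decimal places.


PV = nRT, solve for P = nRT / V.
nRT = 3.042 * 8.314 * 488 = 12342.0997
P = 12342.0997 / 40.95
P = 301.39437607 kPa, rounded to 4 dp:

301.3944 kPa


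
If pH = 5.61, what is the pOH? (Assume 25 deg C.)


At 25 deg C, pH + pOH = 14.
pOH = 14 - pH = 14 - 5.61
pOH = 8.39:

8.39


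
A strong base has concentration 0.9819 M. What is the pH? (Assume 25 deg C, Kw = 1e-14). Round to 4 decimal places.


A strong base dissociates completely, so [OH-] equals the given concentration.
pOH = -log10([OH-]) = -log10(0.9819) = 0.007933
pH = 14 - pOH = 14 - 0.007933
pH = 13.992067, rounded to 4 dp:

13.9921


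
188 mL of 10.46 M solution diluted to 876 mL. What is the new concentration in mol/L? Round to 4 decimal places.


Dilution: M1*V1 = M2*V2, solve for M2.
M2 = M1*V1 / V2
M2 = 10.46 * 188 / 876
M2 = 1966.48 / 876
M2 = 2.24484018 mol/L, rounded to 4 dp:

2.2448 mol/L


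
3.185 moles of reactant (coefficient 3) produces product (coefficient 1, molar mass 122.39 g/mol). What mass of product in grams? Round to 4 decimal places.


Use the coefficient ratio to convert reactant moles to product moles, then multiply by the product's molar mass.
moles_P = moles_R * (coeff_P / coeff_R) = 3.185 * (1/3) = 1.061667
mass_P = moles_P * M_P = 1.061667 * 122.39
mass_P = 129.93742413 g, rounded to 4 dp:

129.9374 g


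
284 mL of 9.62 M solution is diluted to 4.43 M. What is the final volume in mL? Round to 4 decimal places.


Dilution: M1*V1 = M2*V2, solve for V2.
V2 = M1*V1 / M2
V2 = 9.62 * 284 / 4.43
V2 = 2732.08 / 4.43
V2 = 616.72234763 mL, rounded to 4 dp:

616.7223 mL


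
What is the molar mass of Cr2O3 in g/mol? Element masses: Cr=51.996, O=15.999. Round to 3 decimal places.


M = sum(count * atomic_mass) over atoms.
M = 2*51.996 + 3*15.999
M = 103.992 + 47.997
M = 151.989 g/mol, rounded to 3 dp:

151.989 g/mol


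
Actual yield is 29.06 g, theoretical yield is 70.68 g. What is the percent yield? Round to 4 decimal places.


% yield = 100 * actual / theoretical
% yield = 100 * 29.06 / 70.68
% yield = 41.11488398 %, rounded to 4 dp:

41.1149 %


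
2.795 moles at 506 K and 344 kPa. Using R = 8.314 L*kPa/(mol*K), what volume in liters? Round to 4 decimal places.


PV = nRT, solve for V = nRT / P.
nRT = 2.795 * 8.314 * 506 = 11758.2408
V = 11758.2408 / 344
V = 34.18093256 L, rounded to 4 dp:

34.1809 L


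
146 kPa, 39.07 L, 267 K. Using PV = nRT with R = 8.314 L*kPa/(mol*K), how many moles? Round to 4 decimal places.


PV = nRT, solve for n = PV / (RT).
PV = 146 * 39.07 = 5704.22
RT = 8.314 * 267 = 2219.838
n = 5704.22 / 2219.838
n = 2.56965598 mol, rounded to 4 dp:

2.5697 mol


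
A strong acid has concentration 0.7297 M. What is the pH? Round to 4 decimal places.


A strong acid dissociates completely, so [H+] equals the given concentration.
pH = -log10([H+]) = -log10(0.7297)
pH = 0.13685565, rounded to 4 dp:

0.1369


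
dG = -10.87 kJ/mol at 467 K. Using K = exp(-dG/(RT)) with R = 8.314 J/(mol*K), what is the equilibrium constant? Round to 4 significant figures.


dG is in kJ/mol; multiply by 1000 to match R in J/(mol*K).
RT = 8.314 * 467 = 3882.638 J/mol
exponent = -dG*1000 / (RT) = -(-10.87*1000) / 3882.638 = 2.79964292
K = exp(2.79964292)
K = 16.438776, rounded to 4 significant figures:

16.44


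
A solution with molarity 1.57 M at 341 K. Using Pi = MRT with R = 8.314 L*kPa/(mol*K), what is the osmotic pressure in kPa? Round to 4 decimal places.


Osmotic pressure (van't Hoff): Pi = M*R*T.
RT = 8.314 * 341 = 2835.074
Pi = 1.57 * 2835.074
Pi = 4451.06618 kPa, rounded to 4 dp:

4451.0662 kPa


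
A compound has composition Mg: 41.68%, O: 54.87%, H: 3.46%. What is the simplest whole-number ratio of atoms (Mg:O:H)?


Assume 100 g of compound, divide each mass% by atomic mass to get moles, then normalize by the smallest to get a raw atom ratio.
Moles per 100 g: Mg: 41.68/24.305 = 1.7149, O: 54.87/15.999 = 3.4296, H: 3.46/1.008 = 3.4325
Raw ratio (divide by min = 1.7149): Mg: 1.0, O: 2.0, H: 2.002
Multiply by 1 to clear fractions: Mg: 1.0 ~= 1, O: 2.0 ~= 2, H: 2.002 ~= 2
Reduce by GCD to get the simplest whole-number ratio:

1:2:2


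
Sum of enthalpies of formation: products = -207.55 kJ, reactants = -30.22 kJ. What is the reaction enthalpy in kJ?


dH_rxn = sum(dH_f products) - sum(dH_f reactants)
dH_rxn = -207.55 - (-30.22)
dH_rxn = -177.33 kJ:

-177.33 kJ


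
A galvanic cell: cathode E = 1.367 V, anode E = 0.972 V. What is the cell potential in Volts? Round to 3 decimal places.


Standard cell potential: E_cell = E_cathode - E_anode.
E_cell = 1.367 - (0.972)
E_cell = 0.395 V, rounded to 3 dp:

0.395 V


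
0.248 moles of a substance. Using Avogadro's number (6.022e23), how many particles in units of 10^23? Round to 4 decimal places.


N = n * NA, then divide by 1e23 for the requested units.
N / 1e23 = n * 6.022
N / 1e23 = 0.248 * 6.022
N / 1e23 = 1.493456, rounded to 4 dp:

1.4935


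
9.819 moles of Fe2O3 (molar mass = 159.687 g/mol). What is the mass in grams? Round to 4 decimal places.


mass = n * M
mass = 9.819 * 159.687
mass = 1567.966653 g, rounded to 4 dp:

1567.9667 g


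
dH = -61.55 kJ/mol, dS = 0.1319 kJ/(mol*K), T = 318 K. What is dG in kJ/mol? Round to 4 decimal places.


Gibbs: dG = dH - T*dS (consistent units, dS already in kJ/(mol*K)).
T*dS = 318 * 0.1319 = 41.9442
dG = -61.55 - (41.9442)
dG = -103.4942 kJ/mol, rounded to 4 dp:

-103.4942 kJ/mol


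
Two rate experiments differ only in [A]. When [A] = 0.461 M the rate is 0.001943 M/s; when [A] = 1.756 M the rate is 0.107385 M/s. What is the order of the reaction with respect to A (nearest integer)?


Rate is proportional to [A]^n, so rate2/rate1 = ([A]2/[A]1)^n. Take logs to solve for n.
rate2/rate1 = 0.107385 / 0.001943 = 55.2676
[A]2/[A]1 = 1.756 / 0.461 = 3.8091
n = ln(55.2676) / ln(3.8091) = 3.0
Nearest integer order:

3


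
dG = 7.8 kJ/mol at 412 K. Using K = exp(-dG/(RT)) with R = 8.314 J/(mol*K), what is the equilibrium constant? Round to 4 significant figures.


dG is in kJ/mol; multiply by 1000 to match R in J/(mol*K).
RT = 8.314 * 412 = 3425.368 J/mol
exponent = -dG*1000 / (RT) = -(7.8*1000) / 3425.368 = -2.2771276
K = exp(-2.2771276)
K = 0.10257843, rounded to 4 significant figures:

0.1026


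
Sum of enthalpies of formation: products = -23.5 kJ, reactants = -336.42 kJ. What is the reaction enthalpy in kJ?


dH_rxn = sum(dH_f products) - sum(dH_f reactants)
dH_rxn = -23.5 - (-336.42)
dH_rxn = 312.92 kJ:

312.92 kJ


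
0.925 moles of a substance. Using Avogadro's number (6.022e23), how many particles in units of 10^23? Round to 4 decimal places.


N = n * NA, then divide by 1e23 for the requested units.
N / 1e23 = n * 6.022
N / 1e23 = 0.925 * 6.022
N / 1e23 = 5.57035, rounded to 4 dp:

5.5704


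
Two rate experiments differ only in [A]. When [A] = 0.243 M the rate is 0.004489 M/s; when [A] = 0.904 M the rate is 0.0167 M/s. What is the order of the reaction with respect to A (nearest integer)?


Rate is proportional to [A]^n, so rate2/rate1 = ([A]2/[A]1)^n. Take logs to solve for n.
rate2/rate1 = 0.0167 / 0.004489 = 3.7202
[A]2/[A]1 = 0.904 / 0.243 = 3.7202
n = ln(3.7202) / ln(3.7202) = 1.0
Nearest integer order:

1


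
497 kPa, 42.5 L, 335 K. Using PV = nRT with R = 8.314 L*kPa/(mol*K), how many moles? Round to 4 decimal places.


PV = nRT, solve for n = PV / (RT).
PV = 497 * 42.5 = 21122.5
RT = 8.314 * 335 = 2785.19
n = 21122.5 / 2785.19
n = 7.58386322 mol, rounded to 4 dp:

7.5839 mol


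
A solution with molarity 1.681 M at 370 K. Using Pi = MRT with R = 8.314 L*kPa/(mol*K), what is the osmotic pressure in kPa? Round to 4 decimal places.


Osmotic pressure (van't Hoff): Pi = M*R*T.
RT = 8.314 * 370 = 3076.18
Pi = 1.681 * 3076.18
Pi = 5171.05858 kPa, rounded to 4 dp:

5171.0586 kPa


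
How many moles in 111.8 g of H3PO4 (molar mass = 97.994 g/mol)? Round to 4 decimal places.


n = mass / M
n = 111.8 / 97.994
n = 1.14088618 mol, rounded to 4 dp:

1.1409 mol


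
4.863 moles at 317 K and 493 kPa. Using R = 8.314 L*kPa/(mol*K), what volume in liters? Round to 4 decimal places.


PV = nRT, solve for V = nRT / P.
nRT = 4.863 * 8.314 * 317 = 12816.6213
V = 12816.6213 / 493
V = 25.99720345 L, rounded to 4 dp:

25.9972 L


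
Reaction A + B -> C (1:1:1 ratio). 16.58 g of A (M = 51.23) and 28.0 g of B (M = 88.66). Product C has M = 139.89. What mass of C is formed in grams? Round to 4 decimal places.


Find moles of each reactant; the smaller value is the limiting reagent in a 1:1:1 reaction, so moles_C equals moles of the limiter.
n_A = mass_A / M_A = 16.58 / 51.23 = 0.323638 mol
n_B = mass_B / M_B = 28.0 / 88.66 = 0.315813 mol
Limiting reagent: B (smaller), n_limiting = 0.315813 mol
mass_C = n_limiting * M_C = 0.315813 * 139.89
mass_C = 44.17908057 g, rounded to 4 dp:

44.1791 g


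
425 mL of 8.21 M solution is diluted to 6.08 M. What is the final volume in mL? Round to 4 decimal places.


Dilution: M1*V1 = M2*V2, solve for V2.
V2 = M1*V1 / M2
V2 = 8.21 * 425 / 6.08
V2 = 3489.25 / 6.08
V2 = 573.88980263 mL, rounded to 4 dp:

573.8898 mL


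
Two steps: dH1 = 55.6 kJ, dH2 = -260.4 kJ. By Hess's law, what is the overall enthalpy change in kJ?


Hess's law: enthalpy is a state function, so add the step enthalpies.
dH_total = dH1 + dH2 = 55.6 + (-260.4)
dH_total = -204.8 kJ:

-204.80 kJ


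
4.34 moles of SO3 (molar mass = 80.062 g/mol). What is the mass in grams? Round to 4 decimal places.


mass = n * M
mass = 4.34 * 80.062
mass = 347.46908 g, rounded to 4 dp:

347.4691 g


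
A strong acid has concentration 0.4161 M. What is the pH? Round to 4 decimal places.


A strong acid dissociates completely, so [H+] equals the given concentration.
pH = -log10([H+]) = -log10(0.4161)
pH = 0.38080228, rounded to 4 dp:

0.3808


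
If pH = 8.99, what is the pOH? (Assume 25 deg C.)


At 25 deg C, pH + pOH = 14.
pOH = 14 - pH = 14 - 8.99
pOH = 5.01:

5.01


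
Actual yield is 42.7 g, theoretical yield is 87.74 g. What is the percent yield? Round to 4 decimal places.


% yield = 100 * actual / theoretical
% yield = 100 * 42.7 / 87.74
% yield = 48.6665147 %, rounded to 4 dp:

48.6665 %


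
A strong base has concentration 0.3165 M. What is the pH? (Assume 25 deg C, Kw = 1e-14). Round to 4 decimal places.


A strong base dissociates completely, so [OH-] equals the given concentration.
pOH = -log10([OH-]) = -log10(0.3165) = 0.499626
pH = 14 - pOH = 14 - 0.499626
pH = 13.500374, rounded to 4 dp:

13.5004


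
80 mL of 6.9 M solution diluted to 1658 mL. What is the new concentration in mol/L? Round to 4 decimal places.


Dilution: M1*V1 = M2*V2, solve for M2.
M2 = M1*V1 / V2
M2 = 6.9 * 80 / 1658
M2 = 552.0 / 1658
M2 = 0.33293124 mol/L, rounded to 4 dp:

0.3329 mol/L


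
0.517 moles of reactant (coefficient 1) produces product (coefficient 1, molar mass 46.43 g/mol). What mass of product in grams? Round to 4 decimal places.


Use the coefficient ratio to convert reactant moles to product moles, then multiply by the product's molar mass.
moles_P = moles_R * (coeff_P / coeff_R) = 0.517 * (1/1) = 0.517
mass_P = moles_P * M_P = 0.517 * 46.43
mass_P = 24.00431 g, rounded to 4 dp:

24.0043 g


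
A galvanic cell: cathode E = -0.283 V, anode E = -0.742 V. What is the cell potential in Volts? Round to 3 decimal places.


Standard cell potential: E_cell = E_cathode - E_anode.
E_cell = -0.283 - (-0.742)
E_cell = 0.459 V, rounded to 3 dp:

0.459 V


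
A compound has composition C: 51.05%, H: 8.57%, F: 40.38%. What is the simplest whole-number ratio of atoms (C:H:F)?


Assume 100 g of compound, divide each mass% by atomic mass to get moles, then normalize by the smallest to get a raw atom ratio.
Moles per 100 g: C: 51.05/12.011 = 4.2503, H: 8.57/1.008 = 8.502, F: 40.38/18.998 = 2.1255
Raw ratio (divide by min = 2.1255): C: 2.0, H: 4.0, F: 1.0
Multiply by 1 to clear fractions: C: 2.0 ~= 2, H: 4.0 ~= 4, F: 1.0 ~= 1
Reduce by GCD to get the simplest whole-number ratio:

2:4:1


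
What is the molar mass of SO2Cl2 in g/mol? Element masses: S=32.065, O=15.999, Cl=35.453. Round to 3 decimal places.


M = sum(count * atomic_mass) over atoms.
M = 1*32.065 + 2*15.999 + 2*35.453
M = 32.065 + 31.998 + 70.906
M = 134.969 g/mol, rounded to 3 dp:

134.969 g/mol


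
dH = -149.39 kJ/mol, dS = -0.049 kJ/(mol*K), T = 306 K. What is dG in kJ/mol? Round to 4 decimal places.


Gibbs: dG = dH - T*dS (consistent units, dS already in kJ/(mol*K)).
T*dS = 306 * -0.049 = -14.994
dG = -149.39 - (-14.994)
dG = -134.396 kJ/mol, rounded to 4 dp:

-134.3960 kJ/mol


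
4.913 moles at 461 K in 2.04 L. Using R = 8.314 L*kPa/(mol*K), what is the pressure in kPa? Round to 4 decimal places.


PV = nRT, solve for P = nRT / V.
nRT = 4.913 * 8.314 * 461 = 18830.3204
P = 18830.3204 / 2.04
P = 9230.54921569 kPa, rounded to 4 dp:

9230.5492 kPa


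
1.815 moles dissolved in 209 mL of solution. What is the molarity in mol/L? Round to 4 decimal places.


Convert volume to liters: V_L = V_mL / 1000.
V_L = 209 / 1000 = 0.209 L
M = n / V_L = 1.815 / 0.209
M = 8.68421053 mol/L, rounded to 4 dp:

8.6842 mol/L


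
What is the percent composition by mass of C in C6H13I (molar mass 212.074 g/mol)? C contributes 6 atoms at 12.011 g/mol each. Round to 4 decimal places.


pct = 100 * (n_elem * M_elem) / M_total
mass_contribution = 6 * 12.011 = 72.066 g/mol
pct = 100 * 72.066 / 212.074
pct = 33.98153475 %, rounded to 4 dp:

33.9815 %


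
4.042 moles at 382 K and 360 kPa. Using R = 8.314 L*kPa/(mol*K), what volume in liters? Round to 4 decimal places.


PV = nRT, solve for V = nRT / P.
nRT = 4.042 * 8.314 * 382 = 12837.1818
V = 12837.1818 / 360
V = 35.65883833 L, rounded to 4 dp:

35.6588 L


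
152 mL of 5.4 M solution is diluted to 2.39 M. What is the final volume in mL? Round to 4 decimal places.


Dilution: M1*V1 = M2*V2, solve for V2.
V2 = M1*V1 / M2
V2 = 5.4 * 152 / 2.39
V2 = 820.8 / 2.39
V2 = 343.43096234 mL, rounded to 4 dp:

343.4310 mL


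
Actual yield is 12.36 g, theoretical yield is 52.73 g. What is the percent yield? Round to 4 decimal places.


% yield = 100 * actual / theoretical
% yield = 100 * 12.36 / 52.73
% yield = 23.44016689 %, rounded to 4 dp:

23.4402 %


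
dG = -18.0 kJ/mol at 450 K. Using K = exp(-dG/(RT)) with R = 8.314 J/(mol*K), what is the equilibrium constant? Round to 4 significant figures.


dG is in kJ/mol; multiply by 1000 to match R in J/(mol*K).
RT = 8.314 * 450 = 3741.3 J/mol
exponent = -dG*1000 / (RT) = -(-18.0*1000) / 3741.3 = 4.8111619
K = exp(4.8111619)
K = 122.8743, rounded to 4 significant figures:

122.9


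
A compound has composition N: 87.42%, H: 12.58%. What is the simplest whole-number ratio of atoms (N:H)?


Assume 100 g of compound, divide each mass% by atomic mass to get moles, then normalize by the smallest to get a raw atom ratio.
Moles per 100 g: N: 87.42/14.007 = 6.2412, H: 12.58/1.008 = 12.4802
Raw ratio (divide by min = 6.2412): N: 1.0, H: 2.0
Multiply by 1 to clear fractions: N: 1.0 ~= 1, H: 2.0 ~= 2
Reduce by GCD to get the simplest whole-number ratio:

1:2


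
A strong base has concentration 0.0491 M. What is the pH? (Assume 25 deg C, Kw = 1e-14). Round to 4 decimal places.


A strong base dissociates completely, so [OH-] equals the given concentration.
pOH = -log10([OH-]) = -log10(0.0491) = 1.308919
pH = 14 - pOH = 14 - 1.308919
pH = 12.691081, rounded to 4 dp:

12.6911


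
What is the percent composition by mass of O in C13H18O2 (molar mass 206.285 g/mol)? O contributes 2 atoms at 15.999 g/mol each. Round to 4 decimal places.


pct = 100 * (n_elem * M_elem) / M_total
mass_contribution = 2 * 15.999 = 31.998 g/mol
pct = 100 * 31.998 / 206.285
pct = 15.51154956 %, rounded to 4 dp:

15.5115 %


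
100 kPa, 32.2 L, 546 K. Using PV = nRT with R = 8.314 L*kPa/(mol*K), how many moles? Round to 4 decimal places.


PV = nRT, solve for n = PV / (RT).
PV = 100 * 32.2 = 3220.0
RT = 8.314 * 546 = 4539.444
n = 3220.0 / 4539.444
n = 0.70933797 mol, rounded to 4 dp:

0.7093 mol


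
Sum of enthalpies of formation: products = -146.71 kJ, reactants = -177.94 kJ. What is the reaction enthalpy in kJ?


dH_rxn = sum(dH_f products) - sum(dH_f reactants)
dH_rxn = -146.71 - (-177.94)
dH_rxn = 31.23 kJ:

31.23 kJ


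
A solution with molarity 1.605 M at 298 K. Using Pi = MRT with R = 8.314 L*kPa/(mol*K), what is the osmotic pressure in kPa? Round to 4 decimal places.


Osmotic pressure (van't Hoff): Pi = M*R*T.
RT = 8.314 * 298 = 2477.572
Pi = 1.605 * 2477.572
Pi = 3976.50306 kPa, rounded to 4 dp:

3976.5031 kPa


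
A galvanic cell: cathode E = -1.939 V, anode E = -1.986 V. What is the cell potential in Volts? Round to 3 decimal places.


Standard cell potential: E_cell = E_cathode - E_anode.
E_cell = -1.939 - (-1.986)
E_cell = 0.047 V, rounded to 3 dp:

0.047 V


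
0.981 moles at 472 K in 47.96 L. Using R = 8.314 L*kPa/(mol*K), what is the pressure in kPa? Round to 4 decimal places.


PV = nRT, solve for P = nRT / V.
nRT = 0.981 * 8.314 * 472 = 3849.648
P = 3849.648 / 47.96
P = 80.26788991 kPa, rounded to 4 dp:

80.2679 kPa


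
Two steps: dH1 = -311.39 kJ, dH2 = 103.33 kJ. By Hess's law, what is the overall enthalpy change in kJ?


Hess's law: enthalpy is a state function, so add the step enthalpies.
dH_total = dH1 + dH2 = -311.39 + (103.33)
dH_total = -208.06 kJ:

-208.06 kJ


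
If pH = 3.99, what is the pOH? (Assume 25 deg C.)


At 25 deg C, pH + pOH = 14.
pOH = 14 - pH = 14 - 3.99
pOH = 10.01:

10.01


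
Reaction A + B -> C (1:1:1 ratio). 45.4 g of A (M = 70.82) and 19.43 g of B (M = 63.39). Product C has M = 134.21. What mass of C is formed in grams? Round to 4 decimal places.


Find moles of each reactant; the smaller value is the limiting reagent in a 1:1:1 reaction, so moles_C equals moles of the limiter.
n_A = mass_A / M_A = 45.4 / 70.82 = 0.641062 mol
n_B = mass_B / M_B = 19.43 / 63.39 = 0.306515 mol
Limiting reagent: B (smaller), n_limiting = 0.306515 mol
mass_C = n_limiting * M_C = 0.306515 * 134.21
mass_C = 41.13737815 g, rounded to 4 dp:

41.1374 g


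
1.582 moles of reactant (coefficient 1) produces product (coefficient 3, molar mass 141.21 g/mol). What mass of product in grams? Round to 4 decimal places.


Use the coefficient ratio to convert reactant moles to product moles, then multiply by the product's molar mass.
moles_P = moles_R * (coeff_P / coeff_R) = 1.582 * (3/1) = 4.746
mass_P = moles_P * M_P = 4.746 * 141.21
mass_P = 670.18266 g, rounded to 4 dp:

670.1827 g


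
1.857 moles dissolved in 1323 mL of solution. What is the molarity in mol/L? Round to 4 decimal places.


Convert volume to liters: V_L = V_mL / 1000.
V_L = 1323 / 1000 = 1.323 L
M = n / V_L = 1.857 / 1.323
M = 1.40362812 mol/L, rounded to 4 dp:

1.4036 mol/L
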